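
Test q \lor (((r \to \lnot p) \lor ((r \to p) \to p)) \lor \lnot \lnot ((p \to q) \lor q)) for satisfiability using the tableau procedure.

Initial set: {(q \lor (((r \to \lnot p) \lor ((r \to p) \to p)) \lor \lnot \lnot ((p \to q) \lor q)))}.
(q \lor (((r \to \lnot p) \lor ((r \to p) \to p)) \lor \lnot \lnot ((p \to q) \lor q))): β-rule — branch into q  //  (((r \to \lnot p) \lor ((r \to p) \to p)) \lor \lnot \lnot ((p \to q) \lor q)).
  branch 1 (add q):
    ○ open, literals {q=true}.
  branch 2 (add (((r \to \lnot p) \lor ((r \to p) \to p)) \lor \lnot \lnot ((p \to q) \lor q))):
    (((r \to \lnot p) \lor ((r \to p) \to p)) \lor \lnot \lnot ((p \to q) \lor q)): β-rule — branch into ((r \to \lnot p) \lor ((r \to p) \to p))  //  \lnot \lnot ((p \to q) \lor q).
      branch 2.1 (add ((r \to \lnot p) \lor ((r \to p) \to p))):
        ((r \to \lnot p) \lor ((r \to p) \to p)): β-rule — branch into (r \to \lnot p)  //  ((r \to p) \to p).
          branch 2.1.1 (add (r \to \lnot p)):
            (r \to \lnot p): β-rule — branch into \lnot r  //  \lnot p.
              branch 2.1.1.1 (add \lnot r):
                ○ open, literals {r=false}.
              branch 2.1.1.2 (add \lnot p):
                ○ open, literals {p=false}.
          branch 2.1.2 (add ((r \to p) \to p)):
            ((r \to p) \to p): β-rule — branch into \lnot (r \to p)  //  p.
              branch 2.1.2.1 (add \lnot (r \to p)):
                \lnot (r \to p): α-rule — add r, \lnot p.
                ○ open, literals {p=false, r=true}.
              branch 2.1.2.2 (add p):
                ○ open, literals {p=true}.
      branch 2.2 (add \lnot \lnot ((p \to q) \lor q)):
        \lnot \lnot ((p \to q) \lor q): drop double negation, giving ((p \to q) \lor q).
        ((p \to q) \lor q): β-rule — branch into (p \to q)  //  q.
          branch 2.2.1 (add (p \to q)):
            (p \to q): β-rule — branch into \lnot p  //  q.
              branch 2.2.1.1 (add \lnot p):
                ○ open, literals {p=false}.
              branch 2.2.1.2 (add q):
                ○ open, literals {q=true}.
          branch 2.2.2 (add q):
            ○ open, literals {q=true}.
0 branches closed, 8 open.
An open branch gives a satisfying assignment: q=true.

Satisfiable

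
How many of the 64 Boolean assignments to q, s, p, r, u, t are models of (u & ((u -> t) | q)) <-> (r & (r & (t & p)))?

Initial set: {((u & ((u -> t) | q)) <-> (r & (r & (t & p))))}.
((u & ((u -> t) | q)) <-> (r & (r & (t & p)))): β-rule — branch into (u & ((u -> t) | q)), (r & (r & (t & p)))  //  ~(u & ((u -> t) | q)), ~(r & (r & (t & p))).
  branch 1 (add (u & ((u -> t) | q)), (r & (r & (t & p)))):
    (u & ((u -> t) | q)): α-rule — add u, ((u -> t) | q).
    (r & (r & (t & p))): α-rule — add r, (r & (t & p)).
    (r & (t & p)): α-rule — add r, (t & p).
    (t & p): α-rule — add t, p.
    ((u -> t) | q): β-rule — branch into (u -> t)  //  q.
      branch 1.1 (add (u -> t)):
        (u -> t): β-rule — branch into ~u  //  t.
          branch 1.1.1 (add ~u):
            × closes — contains both u and ~u.
          branch 1.1.2 (add t):
            ○ open, literals {p=true, r=true, t=true, u=true}.
      branch 1.2 (add q):
        ○ open, literals {p=true, q=true, r=true, t=true, u=true}.
  branch 2 (add ~(u & ((u -> t) | q)), ~(r & (r & (t & p)))):
    ~(u & ((u -> t) | q)): β-rule — branch into ~u  //  ~((u -> t) | q).
      branch 2.1 (add ~u):
        ~(r & (r & (t & p))): β-rule — branch into ~r  //  ~(r & (t & p)).
          branch 2.1.1 (add ~r):
            ○ open, literals {r=false, u=false}.
          branch 2.1.2 (add ~(r & (t & p))):
            ~(r & (t & p)): β-rule — branch into ~r  //  ~(t & p).
              branch 2.1.2.1 (add ~r):
                ○ open, literals {r=false, u=false}.
              branch 2.1.2.2 (add ~(t & p)):
                ~(t & p): β-rule — branch into ~t  //  ~p.
                  branch 2.1.2.2.1 (add ~t):
                    ○ open, literals {t=false, u=false}.
                  branch 2.1.2.2.2 (add ~p):
                    ○ open, literals {p=false, u=false}.
      branch 2.2 (add ~((u -> t) | q)):
        ~((u -> t) | q): α-rule — add ~(u -> t), ~q.
        ~(u -> t): α-rule — add u, ~t.
        ~(r & (r & (t & p))): β-rule — branch into ~r  //  ~(r & (t & p)).
          branch 2.2.1 (add ~r):
            ○ open, literals {q=false, r=false, t=false, u=true}.
          branch 2.2.2 (add ~(r & (t & p))):
            ~(r & (t & p)): β-rule — branch into ~r  //  ~(t & p).
              branch 2.2.2.1 (add ~r):
                ○ open, literals {q=false, r=false, t=false, u=true}.
              branch 2.2.2.2 (add ~(t & p)):
                ~(t & p): β-rule — branch into ~t  //  ~p.
                  branch 2.2.2.2.1 (add ~t):
                    ○ open, literals {q=false, t=false, u=true}.
                  branch 2.2.2.2.2 (add ~p):
                    ○ open, literals {p=false, q=false, t=false, u=true}.
1 branch closed, 10 open.
Each open branch fixes some atoms; the unmentioned ones are free. Counting distinct full assignments: branch {p=true, r=true, t=true, u=true} (q, s) contributes 4 new; branch {p=true, q=true, r=true, t=true, u=true} (s) contributes 0 new; branch {r=false, u=false} (q, s, p, t) contributes 16 new; branch {r=false, u=false} (q, s, p, t) contributes 0 new; branch {t=false, u=false} (q, s, p, r) contributes 8 new; branch {p=false, u=false} (q, s, r, t) contributes 4 new; branch {q=false, r=false, t=false, u=true} (s, p) contributes 4 new; branch {q=false, r=false, t=false, u=true} (s, p) contributes 0 new; branch {q=false, t=false, u=true} (s, p, r) contributes 4 new; branch {p=false, q=false, t=false, u=true} (s, r) contributes 0 new. Total: 40.

40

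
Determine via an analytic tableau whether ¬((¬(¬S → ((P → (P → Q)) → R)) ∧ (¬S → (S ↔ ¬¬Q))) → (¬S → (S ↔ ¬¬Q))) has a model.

Unsatisfiable

Initial set: {¬((¬(¬S → ((P → (P → Q)) → R)) ∧ (¬S → (S ↔ ¬¬Q))) → (¬S → (S ↔ ¬¬Q)))}.
¬((¬(¬S → ((P → (P → Q)) → R)) ∧ (¬S → (S ↔ ¬¬Q))) → (¬S → (S ↔ ¬¬Q))): α-rule — add (¬(¬S → ((P → (P → Q)) → R)) ∧ (¬S → (S ↔ ¬¬Q))), ¬(¬S → (S ↔ ¬¬Q)).
(¬(¬S → ((P → (P → Q)) → R)) ∧ (¬S → (S ↔ ¬¬Q))): α-rule — add ¬(¬S → ((P → (P → Q)) → R)), (¬S → (S ↔ ¬¬Q)).
¬(¬S → (S ↔ ¬¬Q)): α-rule — add ¬S, ¬(S ↔ ¬¬Q).
¬(¬S → ((P → (P → Q)) → R)): α-rule — add ¬S, ¬((P → (P → Q)) → R).
¬((P → (P → Q)) → R): α-rule — add (P → (P → Q)), ¬R.
(¬S → (S ↔ ¬¬Q)): β-rule — branch into ¬¬S  //  (S ↔ ¬¬Q).
  branch 1 (add ¬¬S):
    × closes — contains both S and ¬S.
  branch 2 (add (S ↔ ¬¬Q)):
    ¬(S ↔ ¬¬Q): β-rule — branch into S, ¬¬¬Q  //  ¬S, ¬¬Q.
      branch 2.1 (add S, ¬¬¬Q):
        × closes — contains both S and ¬S.
      branch 2.2 (add ¬S, ¬¬Q):
        ¬¬Q: drop double negation, giving Q.
        (P → (P → Q)): β-rule — branch into ¬P  //  (P → Q).
          branch 2.2.1 (add ¬P):
            (S ↔ ¬¬Q): β-rule — branch into S, ¬¬Q  //  ¬S, ¬¬¬Q.
              branch 2.2.1.1 (add S, ¬¬Q):
                × closes — contains both S and ¬S.
              branch 2.2.1.2 (add ¬S, ¬¬¬Q):
                ¬¬¬Q: drop double negation, giving ¬Q.
                × closes — contains both Q and ¬Q.
          branch 2.2.2 (add (P → Q)):
            (S ↔ ¬¬Q): β-rule — branch into S, ¬¬Q  //  ¬S, ¬¬¬Q.
              branch 2.2.2.1 (add S, ¬¬Q):
                × closes — contains both S and ¬S.
              branch 2.2.2.2 (add ¬S, ¬¬¬Q):
                ¬¬¬Q: drop double negation, giving ¬Q.
                × closes — contains both Q and ¬Q.
All 6 branches close.
Every branch closed; the formula is unsatisfiable.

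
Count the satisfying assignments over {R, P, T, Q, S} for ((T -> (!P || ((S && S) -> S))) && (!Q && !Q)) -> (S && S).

Initial set: {(((T -> (!P || ((S && S) -> S))) && (!Q && !Q)) -> (S && S))}.
(((T -> (!P || ((S && S) -> S))) && (!Q && !Q)) -> (S && S)): β-rule — branch into !((T -> (!P || ((S && S) -> S))) && (!Q && !Q))  //  (S && S).
  branch 1 (add !((T -> (!P || ((S && S) -> S))) && (!Q && !Q))):
    !((T -> (!P || ((S && S) -> S))) && (!Q && !Q)): β-rule — branch into !(T -> (!P || ((S && S) -> S)))  //  !(!Q && !Q).
      branch 1.1 (add !(T -> (!P || ((S && S) -> S)))):
        !(T -> (!P || ((S && S) -> S))): α-rule — add T, !(!P || ((S && S) -> S)).
        !(!P || ((S && S) -> S)): α-rule — add !!P, !((S && S) -> S).
        !((S && S) -> S): α-rule — add (S && S), !S.
        (S && S): α-rule — add S, S.
        × closes — contains both S and !S.
      branch 1.2 (add !(!Q && !Q)):
        !(!Q && !Q): β-rule — branch into !!Q  //  !!Q.
          branch 1.2.1 (add !!Q):
            ○ open, literals {Q=true}.
          branch 1.2.2 (add !!Q):
            ○ open, literals {Q=true}.
  branch 2 (add (S && S)):
    (S && S): α-rule — add S, S.
    ○ open, literals {S=true}.
1 branch closed, 3 open.
Each open branch fixes some atoms; the unmentioned ones are free. Counting distinct full assignments: branch {Q=true} (R, P, T, S) contributes 16 new; branch {Q=true} (R, P, T, S) contributes 0 new; branch {S=true} (R, P, T, Q) contributes 8 new. Total: 24.

24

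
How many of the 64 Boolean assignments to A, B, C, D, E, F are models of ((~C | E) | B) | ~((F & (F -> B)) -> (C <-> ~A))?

Initial set: {(((~C | E) | B) | ~((F & (F -> B)) -> (C <-> ~A)))}.
(((~C | E) | B) | ~((F & (F -> B)) -> (C <-> ~A))): β-rule — branch into ((~C | E) | B)  //  ~((F & (F -> B)) -> (C <-> ~A)).
  branch 1 (add ((~C | E) | B)):
    ((~C | E) | B): β-rule — branch into (~C | E)  //  B.
      branch 1.1 (add (~C | E)):
        (~C | E): β-rule — branch into ~C  //  E.
          branch 1.1.1 (add ~C):
            ○ open, literals {C=false}.
          branch 1.1.2 (add E):
            ○ open, literals {E=true}.
      branch 1.2 (add B):
        ○ open, literals {B=true}.
  branch 2 (add ~((F & (F -> B)) -> (C <-> ~A))):
    ~((F & (F -> B)) -> (C <-> ~A)): α-rule — add (F & (F -> B)), ~(C <-> ~A).
    (F & (F -> B)): α-rule — add F, (F -> B).
    ~(C <-> ~A): β-rule — branch into C, ~~A  //  ~C, ~A.
      branch 2.1 (add C, ~~A):
        (F -> B): β-rule — branch into ~F  //  B.
          branch 2.1.1 (add ~F):
            × closes — contains both F and ~F.
          branch 2.1.2 (add B):
            ○ open, literals {A=true, B=true, C=true, F=true}.
      branch 2.2 (add ~C, ~A):
        (F -> B): β-rule — branch into ~F  //  B.
          branch 2.2.1 (add ~F):
            × closes — contains both F and ~F.
          branch 2.2.2 (add B):
            ○ open, literals {A=false, B=true, C=false, F=true}.
2 branches closed, 5 open.
Each open branch fixes some atoms; the unmentioned ones are free. Counting distinct full assignments: branch {C=false} (A, B, D, E, F) contributes 32 new; branch {E=true} (A, B, C, D, F) contributes 16 new; branch {B=true} (A, C, D, E, F) contributes 8 new; branch {A=true, B=true, C=true, F=true} (D, E) contributes 0 new; branch {A=false, B=true, C=false, F=true} (D, E) contributes 0 new. Total: 56.

56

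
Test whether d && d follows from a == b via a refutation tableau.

No

Initial set: {(a == b); !(d && d)}.
(a == b): β-rule — branch into a, b  //  !a, !b.
  branch 1 (add a, b):
    !(d && d): β-rule — branch into !d  //  !d.
      branch 1.1 (add !d):
        ○ open, literals {a=T, b=T, d=F}.
      branch 1.2 (add !d):
        ○ open, literals {a=T, b=T, d=F}.
  branch 2 (add !a, !b):
    !(d && d): β-rule — branch into !d  //  !d.
      branch 2.1 (add !d):
        ○ open, literals {a=F, b=F, d=F}.
      branch 2.2 (add !d):
        ○ open, literals {a=F, b=F, d=F}.
0 branches closed, 4 open.
An open branch gives a countermodel: a=T, b=T, d=F (unmentioned atoms arbitrary); the premises hold there but the conclusion fails.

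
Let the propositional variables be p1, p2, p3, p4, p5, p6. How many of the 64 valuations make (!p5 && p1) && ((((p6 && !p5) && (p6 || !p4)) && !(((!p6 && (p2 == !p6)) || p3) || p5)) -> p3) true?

12

Initial set: {((!p5 && p1) && ((((p6 && !p5) && (p6 || !p4)) && !(((!p6 && (p2 == !p6)) || p3) || p5)) -> p3))}.
((!p5 && p1) && ((((p6 && !p5) && (p6 || !p4)) && !(((!p6 && (p2 == !p6)) || p3) || p5)) -> p3)): α-rule — add (!p5 && p1), ((((p6 && !p5) && (p6 || !p4)) && !(((!p6 && (p2 == !p6)) || p3) || p5)) -> p3).
(!p5 && p1): α-rule — add !p5, p1.
((((p6 && !p5) && (p6 || !p4)) && !(((!p6 && (p2 == !p6)) || p3) || p5)) -> p3): β-rule — branch into !(((p6 && !p5) && (p6 || !p4)) && !(((!p6 && (p2 == !p6)) || p3) || p5))  //  p3.
  branch 1 (add !(((p6 && !p5) && (p6 || !p4)) && !(((!p6 && (p2 == !p6)) || p3) || p5))):
    !(((p6 && !p5) && (p6 || !p4)) && !(((!p6 && (p2 == !p6)) || p3) || p5)): β-rule — branch into !((p6 && !p5) && (p6 || !p4))  //  !!(((!p6 && (p2 == !p6)) || p3) || p5).
      branch 1.1 (add !((p6 && !p5) && (p6 || !p4))):
        !((p6 && !p5) && (p6 || !p4)): β-rule — branch into !(p6 && !p5)  //  !(p6 || !p4).
          branch 1.1.1 (add !(p6 && !p5)):
            !(p6 && !p5): β-rule — branch into !p6  //  !!p5.
              branch 1.1.1.1 (add !p6):
                ○ open, literals {p1=T, p5=F, p6=F}.
              branch 1.1.1.2 (add !!p5):
                × closes — contains both p5 and !p5.
          branch 1.1.2 (add !(p6 || !p4)):
            !(p6 || !p4): α-rule — add !p6, !!p4.
            ○ open, literals {p1=T, p4=T, p5=F, p6=F}.
      branch 1.2 (add !!(((!p6 && (p2 == !p6)) || p3) || p5)):
        !!(((!p6 && (p2 == !p6)) || p3) || p5): β-rule — branch into ((!p6 && (p2 == !p6)) || p3)  //  p5.
          branch 1.2.1 (add ((!p6 && (p2 == !p6)) || p3)):
            ((!p6 && (p2 == !p6)) || p3): β-rule — branch into (!p6 && (p2 == !p6))  //  p3.
              branch 1.2.1.1 (add (!p6 && (p2 == !p6))):
                (!p6 && (p2 == !p6)): α-rule — add !p6, (p2 == !p6).
                (p2 == !p6): β-rule — branch into p2, !p6  //  !p2, !!p6.
                  branch 1.2.1.1.1 (add p2, !p6):
                    ○ open, literals {p1=T, p2=T, p5=F, p6=F}.
                  branch 1.2.1.1.2 (add !p2, !!p6):
                    × closes — contains both p6 and !p6.
              branch 1.2.1.2 (add p3):
                ○ open, literals {p1=T, p3=T, p5=F}.
          branch 1.2.2 (add p5):
            × closes — contains both p5 and !p5.
  branch 2 (add p3):
    ○ open, literals {p1=T, p3=T, p5=F}.
3 branches closed, 5 open.
Each open branch fixes some atoms; the unmentioned ones are free. Counting distinct full assignments: branch {p1=T, p5=F, p6=F} (p2, p3, p4) contributes 8 new; branch {p1=T, p4=T, p5=F, p6=F} (p2, p3) contributes 0 new; branch {p1=T, p2=T, p5=F, p6=F} (p3, p4) contributes 0 new; branch {p1=T, p3=T, p5=F} (p2, p4, p6) contributes 4 new; branch {p1=T, p3=T, p5=F} (p2, p4, p6) contributes 0 new. Total: 12.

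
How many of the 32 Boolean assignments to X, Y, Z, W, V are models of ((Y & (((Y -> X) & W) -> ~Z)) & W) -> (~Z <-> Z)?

Initial set: {T (((Y & (((Y -> X) & W) -> ~Z)) & W) -> (~Z <-> Z))}.
T (((Y & (((Y -> X) & W) -> ~Z)) & W) -> (~Z <-> Z)): β-rule — branch into F ((Y & (((Y -> X) & W) -> ~Z)) & W)  //  T (~Z <-> Z).
  branch 1 (add F ((Y & (((Y -> X) & W) -> ~Z)) & W)):
    F ((Y & (((Y -> X) & W) -> ~Z)) & W): β-rule — branch into F (Y & (((Y -> X) & W) -> ~Z))  //  F W.
      branch 1.1 (add F (Y & (((Y -> X) & W) -> ~Z))):
        F (Y & (((Y -> X) & W) -> ~Z)): β-rule — branch into F Y  //  F (((Y -> X) & W) -> ~Z).
          branch 1.1.1 (add F Y):
            ○ open, literals {Y=F}.
          branch 1.1.2 (add F (((Y -> X) & W) -> ~Z)):
            F (((Y -> X) & W) -> ~Z): α-rule — add T ((Y -> X) & W), F ~Z.
            T ((Y -> X) & W): α-rule — add T (Y -> X), T W.
            T (Y -> X): β-rule — branch into F Y  //  T X.
              branch 1.1.2.1 (add F Y):
                ○ open, literals {W=T, Y=F, Z=T}.
              branch 1.1.2.2 (add T X):
                ○ open, literals {W=T, X=T, Z=T}.
      branch 1.2 (add F W):
        ○ open, literals {W=F}.
  branch 2 (add T (~Z <-> Z)):
    T (~Z <-> Z): β-rule — branch into T ~Z, T Z  //  F ~Z, F Z.
      branch 2.1 (add T ~Z, T Z):
        × closes — contains both Z and ~Z.
      branch 2.2 (add F ~Z, F Z):
        × closes — contains both Z and ~Z.
2 branches closed, 4 open.
Each open branch fixes some atoms; the unmentioned ones are free. Counting distinct full assignments: branch {Y=F} (X, Z, W, V) contributes 16 new; branch {W=T, Y=F, Z=T} (X, V) contributes 0 new; branch {W=T, X=T, Z=T} (Y, V) contributes 2 new; branch {W=F} (X, Y, Z, V) contributes 8 new. Total: 26.

26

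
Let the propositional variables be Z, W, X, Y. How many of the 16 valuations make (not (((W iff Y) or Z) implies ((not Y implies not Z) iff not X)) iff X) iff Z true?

6

Initial set: {((not (((W iff Y) or Z) implies ((not Y implies not Z) iff not X)) iff X) iff Z)}.
((not (((W iff Y) or Z) implies ((not Y implies not Z) iff not X)) iff X) iff Z): β-rule — branch into (not (((W iff Y) or Z) implies ((not Y implies not Z) iff not X)) iff X), Z  //  not (not (((W iff Y) or Z) implies ((not Y implies not Z) iff not X)) iff X), not Z.
  branch 1 (add (not (((W iff Y) or Z) implies ((not Y implies not Z) iff not X)) iff X), Z):
    (not (((W iff Y) or Z) implies ((not Y implies not Z) iff not X)) iff X): β-rule — branch into not (((W iff Y) or Z) implies ((not Y implies not Z) iff not X)), X  //  not not (((W iff Y) or Z) implies ((not Y implies not Z) iff not X)), not X.
      branch 1.1 (add not (((W iff Y) or Z) implies ((not Y implies not Z) iff not X)), X):
        not (((W iff Y) or Z) implies ((not Y implies not Z) iff not X)): α-rule — add ((W iff Y) or Z), not ((not Y implies not Z) iff not X).
        ((W iff Y) or Z): β-rule — branch into (W iff Y)  //  Z.
          branch 1.1.1 (add (W iff Y)):
            not ((not Y implies not Z) iff not X): β-rule — branch into (not Y implies not Z), not not X  //  not (not Y implies not Z), not X.
              branch 1.1.1.1 (add (not Y implies not Z), not not X):
                (W iff Y): β-rule — branch into W, Y  //  not W, not Y.
                  branch 1.1.1.1.1 (add W, Y):
                    (not Y implies not Z): β-rule — branch into not not Y  //  not Z.
                      branch 1.1.1.1.1.1 (add not not Y):
                        ○ open, literals {W=1, X=1, Y=1, Z=1}.
                      branch 1.1.1.1.1.2 (add not Z):
                        × closes — contains both Z and not Z.
                  branch 1.1.1.1.2 (add not W, not Y):
                    (not Y implies not Z): β-rule — branch into not not Y  //  not Z.
                      branch 1.1.1.1.2.1 (add not not Y):
                        × closes — contains both Y and not Y.
                      branch 1.1.1.1.2.2 (add not Z):
                        × closes — contains both Z and not Z.
              branch 1.1.1.2 (add not (not Y implies not Z), not X):
                × closes — contains both X and not X.
          branch 1.1.2 (add Z):
            not ((not Y implies not Z) iff not X): β-rule — branch into (not Y implies not Z), not not X  //  not (not Y implies not Z), not X.
              branch 1.1.2.1 (add (not Y implies not Z), not not X):
                (not Y implies not Z): β-rule — branch into not not Y  //  not Z.
                  branch 1.1.2.1.1 (add not not Y):
                    ○ open, literals {X=1, Y=1, Z=1}.
                  branch 1.1.2.1.2 (add not Z):
                    × closes — contains both Z and not Z.
              branch 1.1.2.2 (add not (not Y implies not Z), not X):
                × closes — contains both X and not X.
      branch 1.2 (add not not (((W iff Y) or Z) implies ((not Y implies not Z) iff not X)), not X):
        not not (((W iff Y) or Z) implies ((not Y implies not Z) iff not X)): β-rule — branch into not ((W iff Y) or Z)  //  ((not Y implies not Z) iff not X).
          branch 1.2.1 (add not ((W iff Y) or Z)):
            not ((W iff Y) or Z): α-rule — add not (W iff Y), not Z.
            × closes — contains both Z and not Z.
          branch 1.2.2 (add ((not Y implies not Z) iff not X)):
            ((not Y implies not Z) iff not X): β-rule — branch into (not Y implies not Z), not X  //  not (not Y implies not Z), not not X.
              branch 1.2.2.1 (add (not Y implies not Z), not X):
                (not Y implies not Z): β-rule — branch into not not Y  //  not Z.
                  branch 1.2.2.1.1 (add not not Y):
                    ○ open, literals {X=0, Y=1, Z=1}.
                  branch 1.2.2.1.2 (add not Z):
                    × closes — contains both Z and not Z.
              branch 1.2.2.2 (add not (not Y implies not Z), not not X):
                × closes — contains both X and not X.
  branch 2 (add not (not (((W iff Y) or Z) implies ((not Y implies not Z) iff not X)) iff X), not Z):
    not (not (((W iff Y) or Z) implies ((not Y implies not Z) iff not X)) iff X): β-rule — branch into not (((W iff Y) or Z) implies ((not Y implies not Z) iff not X)), not X  //  not not (((W iff Y) or Z) implies ((not Y implies not Z) iff not X)), X.
      branch 2.1 (add not (((W iff Y) or Z) implies ((not Y implies not Z) iff not X)), not X):
        not (((W iff Y) or Z) implies ((not Y implies not Z) iff not X)): α-rule — add ((W iff Y) or Z), not ((not Y implies not Z) iff not X).
        ((W iff Y) or Z): β-rule — branch into (W iff Y)  //  Z.
          branch 2.1.1 (add (W iff Y)):
            not ((not Y implies not Z) iff not X): β-rule — branch into (not Y implies not Z), not not X  //  not (not Y implies not Z), not X.
              branch 2.1.1.1 (add (not Y implies not Z), not not X):
                × closes — contains both X and not X.
              branch 2.1.1.2 (add not (not Y implies not Z), not X):
                not (not Y implies not Z): α-rule — add not Y, not not Z.
                × closes — contains both Z and not Z.
          branch 2.1.2 (add Z):
            × closes — contains both Z and not Z.
      branch 2.2 (add not not (((W iff Y) or Z) implies ((not Y implies not Z) iff not X)), X):
        not not (((W iff Y) or Z) implies ((not Y implies not Z) iff not X)): β-rule — branch into not ((W iff Y) or Z)  //  ((not Y implies not Z) iff not X).
          branch 2.2.1 (add not ((W iff Y) or Z)):
            not ((W iff Y) or Z): α-rule — add not (W iff Y), not Z.
            not (W iff Y): β-rule — branch into W, not Y  //  not W, Y.
              branch 2.2.1.1 (add W, not Y):
                ○ open, literals {W=1, X=1, Y=0, Z=0}.
              branch 2.2.1.2 (add not W, Y):
                ○ open, literals {W=0, X=1, Y=1, Z=0}.
          branch 2.2.2 (add ((not Y implies not Z) iff not X)):
            ((not Y implies not Z) iff not X): β-rule — branch into (not Y implies not Z), not X  //  not (not Y implies not Z), not not X.
              branch 2.2.2.1 (add (not Y implies not Z), not X):
                × closes — contains both X and not X.
              branch 2.2.2.2 (add not (not Y implies not Z), not not X):
                not (not Y implies not Z): α-rule — add not Y, not not Z.
                × closes — contains both Z and not Z.
14 branches closed, 5 open.
Each open branch fixes some atoms; the unmentioned ones are free. Counting distinct full assignments: branch {W=1, X=1, Y=1, Z=1} (none free) contributes 1 new; branch {X=1, Y=1, Z=1} (W) contributes 1 new; branch {X=0, Y=1, Z=1} (W) contributes 2 new; branch {W=1, X=1, Y=0, Z=0} (none free) contributes 1 new; branch {W=0, X=1, Y=1, Z=0} (none free) contributes 1 new. Total: 6.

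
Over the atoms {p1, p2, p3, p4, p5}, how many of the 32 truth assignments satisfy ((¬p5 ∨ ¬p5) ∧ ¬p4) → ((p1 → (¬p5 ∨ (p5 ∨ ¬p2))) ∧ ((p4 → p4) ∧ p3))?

28

Initial set: {(((¬p5 ∨ ¬p5) ∧ ¬p4) → ((p1 → (¬p5 ∨ (p5 ∨ ¬p2))) ∧ ((p4 → p4) ∧ p3)))}.
(((¬p5 ∨ ¬p5) ∧ ¬p4) → ((p1 → (¬p5 ∨ (p5 ∨ ¬p2))) ∧ ((p4 → p4) ∧ p3))): β-rule — branch into ¬((¬p5 ∨ ¬p5) ∧ ¬p4)  //  ((p1 → (¬p5 ∨ (p5 ∨ ¬p2))) ∧ ((p4 → p4) ∧ p3)).
  branch 1 (add ¬((¬p5 ∨ ¬p5) ∧ ¬p4)):
    ¬((¬p5 ∨ ¬p5) ∧ ¬p4): β-rule — branch into ¬(¬p5 ∨ ¬p5)  //  ¬¬p4.
      branch 1.1 (add ¬(¬p5 ∨ ¬p5)):
        ¬(¬p5 ∨ ¬p5): α-rule — add ¬¬p5, ¬¬p5.
        ○ open, literals {p5=1}.
      branch 1.2 (add ¬¬p4):
        ○ open, literals {p4=1}.
  branch 2 (add ((p1 → (¬p5 ∨ (p5 ∨ ¬p2))) ∧ ((p4 → p4) ∧ p3))):
    ((p1 → (¬p5 ∨ (p5 ∨ ¬p2))) ∧ ((p4 → p4) ∧ p3)): α-rule — add (p1 → (¬p5 ∨ (p5 ∨ ¬p2))), ((p4 → p4) ∧ p3).
    ((p4 → p4) ∧ p3): α-rule — add (p4 → p4), p3.
    (p1 → (¬p5 ∨ (p5 ∨ ¬p2))): β-rule — branch into ¬p1  //  (¬p5 ∨ (p5 ∨ ¬p2)).
      branch 2.1 (add ¬p1):
        (p4 → p4): β-rule — branch into ¬p4  //  p4.
          branch 2.1.1 (add ¬p4):
            ○ open, literals {p1=0, p3=1, p4=0}.
          branch 2.1.2 (add p4):
            ○ open, literals {p1=0, p3=1, p4=1}.
      branch 2.2 (add (¬p5 ∨ (p5 ∨ ¬p2))):
        (p4 → p4): β-rule — branch into ¬p4  //  p4.
          branch 2.2.1 (add ¬p4):
            (¬p5 ∨ (p5 ∨ ¬p2)): β-rule — branch into ¬p5  //  (p5 ∨ ¬p2).
              branch 2.2.1.1 (add ¬p5):
                ○ open, literals {p3=1, p4=0, p5=0}.
              branch 2.2.1.2 (add (p5 ∨ ¬p2)):
                (p5 ∨ ¬p2): β-rule — branch into p5  //  ¬p2.
                  branch 2.2.1.2.1 (add p5):
                    ○ open, literals {p3=1, p4=0, p5=1}.
                  branch 2.2.1.2.2 (add ¬p2):
                    ○ open, literals {p2=0, p3=1, p4=0}.
          branch 2.2.2 (add p4):
            (¬p5 ∨ (p5 ∨ ¬p2)): β-rule — branch into ¬p5  //  (p5 ∨ ¬p2).
              branch 2.2.2.1 (add ¬p5):
                ○ open, literals {p3=1, p4=1, p5=0}.
              branch 2.2.2.2 (add (p5 ∨ ¬p2)):
                (p5 ∨ ¬p2): β-rule — branch into p5  //  ¬p2.
                  branch 2.2.2.2.1 (add p5):
                    ○ open, literals {p3=1, p4=1, p5=1}.
                  branch 2.2.2.2.2 (add ¬p2):
                    ○ open, literals {p2=0, p3=1, p4=1}.
0 branches closed, 10 open.
Each open branch fixes some atoms; the unmentioned ones are free. Counting distinct full assignments: branch {p5=1} (p1, p2, p3, p4) contributes 16 new; branch {p4=1} (p1, p2, p3, p5) contributes 8 new; branch {p1=0, p3=1, p4=0} (p2, p5) contributes 2 new; branch {p1=0, p3=1, p4=1} (p2, p5) contributes 0 new; branch {p3=1, p4=0, p5=0} (p1, p2) contributes 2 new; branch {p3=1, p4=0, p5=1} (p1, p2) contributes 0 new; branch {p2=0, p3=1, p4=0} (p1, p5) contributes 0 new; branch {p3=1, p4=1, p5=0} (p1, p2) contributes 0 new; branch {p3=1, p4=1, p5=1} (p1, p2) contributes 0 new; branch {p2=0, p3=1, p4=1} (p1, p5) contributes 0 new. Total: 28.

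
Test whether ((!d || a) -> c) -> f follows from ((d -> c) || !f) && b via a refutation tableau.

No

Initial set: {(((d -> c) || !f) && b); !(((!d || a) -> c) -> f)}.
(((d -> c) || !f) && b): α-rule — add ((d -> c) || !f), b.
!(((!d || a) -> c) -> f): α-rule — add ((!d || a) -> c), !f.
((d -> c) || !f): β-rule — branch into (d -> c)  //  !f.
  branch 1 (add (d -> c)):
    ((!d || a) -> c): β-rule — branch into !(!d || a)  //  c.
      branch 1.1 (add !(!d || a)):
        !(!d || a): α-rule — add !!d, !a.
        (d -> c): β-rule — branch into !d  //  c.
          branch 1.1.1 (add !d):
            × closes — contains both d and !d.
          branch 1.1.2 (add c):
            ○ open, literals {a=0, b=1, c=1, d=1, f=0}.
      branch 1.2 (add c):
        (d -> c): β-rule — branch into !d  //  c.
          branch 1.2.1 (add !d):
            ○ open, literals {b=1, c=1, d=0, f=0}.
          branch 1.2.2 (add c):
            ○ open, literals {b=1, c=1, f=0}.
  branch 2 (add !f):
    ((!d || a) -> c): β-rule — branch into !(!d || a)  //  c.
      branch 2.1 (add !(!d || a)):
        !(!d || a): α-rule — add !!d, !a.
        ○ open, literals {a=0, b=1, d=1, f=0}.
      branch 2.2 (add c):
        ○ open, literals {b=1, c=1, f=0}.
1 branch closed, 5 open.
An open branch gives a countermodel: a=0, b=1, c=1, d=1, f=0 (unmentioned atoms arbitrary); the premises hold there but the conclusion fails.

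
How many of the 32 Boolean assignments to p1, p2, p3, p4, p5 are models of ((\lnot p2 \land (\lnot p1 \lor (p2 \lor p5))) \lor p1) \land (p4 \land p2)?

4

Initial set: {T (((\lnot p2 \land (\lnot p1 \lor (p2 \lor p5))) \lor p1) \land (p4 \land p2))}.
T (((\lnot p2 \land (\lnot p1 \lor (p2 \lor p5))) \lor p1) \land (p4 \land p2)): α-rule — add T ((\lnot p2 \land (\lnot p1 \lor (p2 \lor p5))) \lor p1), T (p4 \land p2).
T (p4 \land p2): α-rule — add T p4, T p2.
T ((\lnot p2 \land (\lnot p1 \lor (p2 \lor p5))) \lor p1): β-rule — branch into T (\lnot p2 \land (\lnot p1 \lor (p2 \lor p5)))  //  T p1.
  branch 1 (add T (\lnot p2 \land (\lnot p1 \lor (p2 \lor p5)))):
    T (\lnot p2 \land (\lnot p1 \lor (p2 \lor p5))): α-rule — add T \lnot p2, T (\lnot p1 \lor (p2 \lor p5)).
    × closes — contains both p2 and \lnot p2.
  branch 2 (add T p1):
    ○ open, literals {p1=1, p2=1, p4=1}.
1 branch closed, 1 open.
Each open branch fixes some atoms; the unmentioned ones are free. Counting distinct full assignments: branch {p1=1, p2=1, p4=1} (p3, p5) contributes 4 new. Total: 4.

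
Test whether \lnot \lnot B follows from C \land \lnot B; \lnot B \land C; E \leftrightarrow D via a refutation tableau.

No

Initial set: {(C \land \lnot B); (\lnot B \land C); (E \leftrightarrow D); \lnot \lnot \lnot B}.
(C \land \lnot B): α-rule — add C, \lnot B.
(\lnot B \land C): α-rule — add \lnot B, C.
\lnot \lnot \lnot B: drop double negation, giving \lnot B.
(E \leftrightarrow D): β-rule — branch into E, D  //  \lnot E, \lnot D.
  branch 1 (add E, D):
    ○ open, literals {B=0, C=1, D=1, E=1}.
  branch 2 (add \lnot E, \lnot D):
    ○ open, literals {B=0, C=1, D=0, E=0}.
0 branches closed, 2 open.
An open branch gives a countermodel: B=0, C=1, D=1, E=1 (unmentioned atoms arbitrary); the premises hold there but the conclusion fails.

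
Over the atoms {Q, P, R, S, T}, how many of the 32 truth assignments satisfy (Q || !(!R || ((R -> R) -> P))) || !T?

Initial set: {((Q || !(!R || ((R -> R) -> P))) || !T)}.
((Q || !(!R || ((R -> R) -> P))) || !T): β-rule — branch into (Q || !(!R || ((R -> R) -> P)))  //  !T.
  branch 1 (add (Q || !(!R || ((R -> R) -> P)))):
    (Q || !(!R || ((R -> R) -> P))): β-rule — branch into Q  //  !(!R || ((R -> R) -> P)).
      branch 1.1 (add Q):
        ○ open, literals {Q=1}.
      branch 1.2 (add !(!R || ((R -> R) -> P))):
        !(!R || ((R -> R) -> P)): α-rule — add !!R, !((R -> R) -> P).
        !((R -> R) -> P): α-rule — add (R -> R), !P.
        (R -> R): β-rule — branch into !R  //  R.
          branch 1.2.1 (add !R):
            × closes — contains both R and !R.
          branch 1.2.2 (add R):
            ○ open, literals {P=0, R=1}.
  branch 2 (add !T):
    ○ open, literals {T=0}.
1 branch closed, 3 open.
Each open branch fixes some atoms; the unmentioned ones are free. Counting distinct full assignments: branch {Q=1} (P, R, S, T) contributes 16 new; branch {P=0, R=1} (Q, S, T) contributes 4 new; branch {T=0} (Q, P, R, S) contributes 6 new. Total: 26.

26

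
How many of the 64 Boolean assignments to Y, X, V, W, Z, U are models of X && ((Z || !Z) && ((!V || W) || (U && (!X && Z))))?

24

Initial set: {(X && ((Z || !Z) && ((!V || W) || (U && (!X && Z)))))}.
(X && ((Z || !Z) && ((!V || W) || (U && (!X && Z))))): α-rule — add X, ((Z || !Z) && ((!V || W) || (U && (!X && Z)))).
((Z || !Z) && ((!V || W) || (U && (!X && Z)))): α-rule — add (Z || !Z), ((!V || W) || (U && (!X && Z))).
(Z || !Z): β-rule — branch into Z  //  !Z.
  branch 1 (add Z):
    ((!V || W) || (U && (!X && Z))): β-rule — branch into (!V || W)  //  (U && (!X && Z)).
      branch 1.1 (add (!V || W)):
        (!V || W): β-rule — branch into !V  //  W.
          branch 1.1.1 (add !V):
            ○ open, literals {V=F, X=T, Z=T}.
          branch 1.1.2 (add W):
            ○ open, literals {W=T, X=T, Z=T}.
      branch 1.2 (add (U && (!X && Z))):
        (U && (!X && Z)): α-rule — add U, (!X && Z).
        (!X && Z): α-rule — add !X, Z.
        × closes — contains both X and !X.
  branch 2 (add !Z):
    ((!V || W) || (U && (!X && Z))): β-rule — branch into (!V || W)  //  (U && (!X && Z)).
      branch 2.1 (add (!V || W)):
        (!V || W): β-rule — branch into !V  //  W.
          branch 2.1.1 (add !V):
            ○ open, literals {V=F, X=T, Z=F}.
          branch 2.1.2 (add W):
            ○ open, literals {W=T, X=T, Z=F}.
      branch 2.2 (add (U && (!X && Z))):
        (U && (!X && Z)): α-rule — add U, (!X && Z).
        (!X && Z): α-rule — add !X, Z.
        × closes — contains both X and !X.
2 branches closed, 4 open.
Each open branch fixes some atoms; the unmentioned ones are free. Counting distinct full assignments: branch {V=F, X=T, Z=T} (Y, W, U) contributes 8 new; branch {W=T, X=T, Z=T} (Y, V, U) contributes 4 new; branch {V=F, X=T, Z=F} (Y, W, U) contributes 8 new; branch {W=T, X=T, Z=F} (Y, V, U) contributes 4 new. Total: 24.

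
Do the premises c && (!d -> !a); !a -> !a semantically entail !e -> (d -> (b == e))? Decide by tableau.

Initial set: {T (c && (!d -> !a)); T (!a -> !a); F (!e -> (d -> (b == e)))}.
T (c && (!d -> !a)): α-rule — add T c, T (!d -> !a).
F (!e -> (d -> (b == e))): α-rule — add T !e, F (d -> (b == e)).
F (d -> (b == e)): α-rule — add T d, F (b == e).
T (!a -> !a): β-rule — branch into F !a  //  T !a.
  branch 1 (add F !a):
    T (!d -> !a): β-rule — branch into F !d  //  T !a.
      branch 1.1 (add F !d):
        F (b == e): β-rule — branch into T b, F e  //  F b, T e.
          branch 1.1.1 (add T b, F e):
            ○ open, literals {a=1, b=1, c=1, d=1, e=0}.
          branch 1.1.2 (add F b, T e):
            × closes — contains both e and !e.
      branch 1.2 (add T !a):
        × closes — contains both a and !a.
  branch 2 (add T !a):
    T (!d -> !a): β-rule — branch into F !d  //  T !a.
      branch 2.1 (add F !d):
        F (b == e): β-rule — branch into T b, F e  //  F b, T e.
          branch 2.1.1 (add T b, F e):
            ○ open, literals {a=0, b=1, c=1, d=1, e=0}.
          branch 2.1.2 (add F b, T e):
            × closes — contains both e and !e.
      branch 2.2 (add T !a):
        F (b == e): β-rule — branch into T b, F e  //  F b, T e.
          branch 2.2.1 (add T b, F e):
            ○ open, literals {a=0, b=1, c=1, d=1, e=0}.
          branch 2.2.2 (add F b, T e):
            × closes — contains both e and !e.
4 branches closed, 3 open.
An open branch gives a countermodel: a=1, b=1, c=1, d=1, e=0 (unmentioned atoms arbitrary); the premises hold there but the conclusion fails.

No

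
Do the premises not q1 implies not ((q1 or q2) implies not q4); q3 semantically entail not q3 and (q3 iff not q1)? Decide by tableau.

No

Initial set: {(not q1 implies not ((q1 or q2) implies not q4)); q3; not (not q3 and (q3 iff not q1))}.
(not q1 implies not ((q1 or q2) implies not q4)): β-rule — branch into not not q1  //  not ((q1 or q2) implies not q4).
  branch 1 (add not not q1):
    not (not q3 and (q3 iff not q1)): β-rule — branch into not not q3  //  not (q3 iff not q1).
      branch 1.1 (add not not q3):
        ○ open, literals {q1=1, q3=1}.
      branch 1.2 (add not (q3 iff not q1)):
        not (q3 iff not q1): β-rule — branch into q3, not not q1  //  not q3, not q1.
          branch 1.2.1 (add q3, not not q1):
            ○ open, literals {q1=1, q3=1}.
          branch 1.2.2 (add not q3, not q1):
            × closes — contains both q3 and not q3.
  branch 2 (add not ((q1 or q2) implies not q4)):
    not ((q1 or q2) implies not q4): α-rule — add (q1 or q2), not not q4.
    not (not q3 and (q3 iff not q1)): β-rule — branch into not not q3  //  not (q3 iff not q1).
      branch 2.1 (add not not q3):
        (q1 or q2): β-rule — branch into q1  //  q2.
          branch 2.1.1 (add q1):
            ○ open, literals {q1=1, q3=1, q4=1}.
          branch 2.1.2 (add q2):
            ○ open, literals {q2=1, q3=1, q4=1}.
      branch 2.2 (add not (q3 iff not q1)):
        (q1 or q2): β-rule — branch into q1  //  q2.
          branch 2.2.1 (add q1):
            not (q3 iff not q1): β-rule — branch into q3, not not q1  //  not q3, not q1.
              branch 2.2.1.1 (add q3, not not q1):
                ○ open, literals {q1=1, q3=1, q4=1}.
              branch 2.2.1.2 (add not q3, not q1):
                × closes — contains both q3 and not q3.
          branch 2.2.2 (add q2):
            not (q3 iff not q1): β-rule — branch into q3, not not q1  //  not q3, not q1.
              branch 2.2.2.1 (add q3, not not q1):
                ○ open, literals {q1=1, q2=1, q3=1, q4=1}.
              branch 2.2.2.2 (add not q3, not q1):
                × closes — contains both q3 and not q3.
3 branches closed, 6 open.
An open branch gives a countermodel: q1=1, q3=1 (unmentioned atoms arbitrary); the premises hold there but the conclusion fails.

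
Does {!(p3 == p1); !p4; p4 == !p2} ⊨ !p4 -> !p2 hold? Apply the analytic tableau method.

No

Initial set: {!(p3 == p1); !p4; (p4 == !p2); !(!p4 -> !p2)}.
!(!p4 -> !p2): α-rule — add !p4, !!p2.
!(p3 == p1): β-rule — branch into p3, !p1  //  !p3, p1.
  branch 1 (add p3, !p1):
    (p4 == !p2): β-rule — branch into p4, !p2  //  !p4, !!p2.
      branch 1.1 (add p4, !p2):
        × closes — contains both p4 and !p4.
      branch 1.2 (add !p4, !!p2):
        ○ open, literals {p1=false, p2=true, p3=true, p4=false}.
  branch 2 (add !p3, p1):
    (p4 == !p2): β-rule — branch into p4, !p2  //  !p4, !!p2.
      branch 2.1 (add p4, !p2):
        × closes — contains both p4 and !p4.
      branch 2.2 (add !p4, !!p2):
        ○ open, literals {p1=true, p2=true, p3=false, p4=false}.
2 branches closed, 2 open.
An open branch gives a countermodel: p1=false, p2=true, p3=true, p4=false (unmentioned atoms arbitrary); the premises hold there but the conclusion fails.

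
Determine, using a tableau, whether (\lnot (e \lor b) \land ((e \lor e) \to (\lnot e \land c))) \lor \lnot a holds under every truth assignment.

Not valid

Assume the negation and expand:
Initial set: {\lnot ((\lnot (e \lor b) \land ((e \lor e) \to (\lnot e \land c))) \lor \lnot a)}.
\lnot ((\lnot (e \lor b) \land ((e \lor e) \to (\lnot e \land c))) \lor \lnot a): α-rule — add \lnot (\lnot (e \lor b) \land ((e \lor e) \to (\lnot e \land c))), \lnot \lnot a.
\lnot (\lnot (e \lor b) \land ((e \lor e) \to (\lnot e \land c))): β-rule — branch into \lnot \lnot (e \lor b)  //  \lnot ((e \lor e) \to (\lnot e \land c)).
  branch 1 (add \lnot \lnot (e \lor b)):
    \lnot \lnot (e \lor b): β-rule — branch into e  //  b.
      branch 1.1 (add e):
        ○ open, literals {a=true, e=true}.
      branch 1.2 (add b):
        ○ open, literals {a=true, b=true}.
  branch 2 (add \lnot ((e \lor e) \to (\lnot e \land c))):
    \lnot ((e \lor e) \to (\lnot e \land c)): α-rule — add (e \lor e), \lnot (\lnot e \land c).
    (e \lor e): β-rule — branch into e  //  e.
      branch 2.1 (add e):
        \lnot (\lnot e \land c): β-rule — branch into \lnot \lnot e  //  \lnot c.
          branch 2.1.1 (add \lnot \lnot e):
            ○ open, literals {a=true, e=true}.
          branch 2.1.2 (add \lnot c):
            ○ open, literals {a=true, c=false, e=true}.
      branch 2.2 (add e):
        \lnot (\lnot e \land c): β-rule — branch into \lnot \lnot e  //  \lnot c.
          branch 2.2.1 (add \lnot \lnot e):
            ○ open, literals {a=true, e=true}.
          branch 2.2.2 (add \lnot c):
            ○ open, literals {a=true, c=false, e=true}.
0 branches closed, 6 open.
An open branch gives a countermodel: a=true, e=true (unmentioned atoms arbitrary); under it the original formula is false.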